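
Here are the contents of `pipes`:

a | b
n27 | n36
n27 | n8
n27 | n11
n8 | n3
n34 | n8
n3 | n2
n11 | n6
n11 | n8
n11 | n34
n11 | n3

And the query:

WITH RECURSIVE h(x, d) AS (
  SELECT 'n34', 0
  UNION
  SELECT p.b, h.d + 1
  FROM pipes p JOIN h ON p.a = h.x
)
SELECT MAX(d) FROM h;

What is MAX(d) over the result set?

3

Base: (n34, d=0).
Iteration 1: edges from {n34} -> (n8, d=1).
Iteration 2: edges from {n8} -> (n3, d=2).
Iteration 3: edges from {n3} -> (n2, d=3).
Iteration 4: no outgoing edges from {n2}; recursion stops.
d values: 0, 1, 2, 3; the maximum is 3.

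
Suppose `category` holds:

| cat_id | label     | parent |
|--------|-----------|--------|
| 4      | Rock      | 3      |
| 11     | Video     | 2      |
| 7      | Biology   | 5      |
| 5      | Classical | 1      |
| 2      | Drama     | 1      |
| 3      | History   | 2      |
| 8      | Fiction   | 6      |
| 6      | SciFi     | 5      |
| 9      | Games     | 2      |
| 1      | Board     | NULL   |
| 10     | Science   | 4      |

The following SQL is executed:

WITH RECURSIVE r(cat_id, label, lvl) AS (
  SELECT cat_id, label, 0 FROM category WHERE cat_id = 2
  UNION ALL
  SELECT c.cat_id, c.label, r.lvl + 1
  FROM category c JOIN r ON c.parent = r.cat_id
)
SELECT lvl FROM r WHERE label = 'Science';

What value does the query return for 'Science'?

3

Base: cat_id=2 (Drama) at lvl 0.
Iteration 1: rows with parent in {2} -> History (id 3, lvl 1), Games (id 9, lvl 1), Video (id 11, lvl 1).
Iteration 2: rows with parent in {3,9,11} -> Rock (id 4, lvl 2).
Iteration 3: rows with parent in {4} -> Science (id 10, lvl 3).
Iteration 4: no rows with parent in {10}; recursion stops.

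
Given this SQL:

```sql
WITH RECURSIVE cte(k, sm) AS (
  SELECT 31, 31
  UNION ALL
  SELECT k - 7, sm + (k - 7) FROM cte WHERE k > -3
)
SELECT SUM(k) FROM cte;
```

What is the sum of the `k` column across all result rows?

81

Base: k=31, sm=31.
Iteration 1: 31 > -3 holds -> k = 31 - 7 = 24, sm = 31 + 24 = 55.
Iteration 2: 24 > -3 holds -> k = 24 - 7 = 17, sm = 55 + 17 = 72.
Iteration 3: 17 > -3 holds -> k = 17 - 7 = 10, sm = 72 + 10 = 82.
Iteration 4: 10 > -3 holds -> k = 10 - 7 = 3, sm = 82 + 3 = 85.
Iteration 5: 3 > -3 holds -> k = 3 - 7 = -4, sm = 85 + -4 = 81.
Iteration 6: -4 > -3 fails; recursion stops.
SUM(k) = 31 + 24 + 17 + 10 + 3 + -4 = 81.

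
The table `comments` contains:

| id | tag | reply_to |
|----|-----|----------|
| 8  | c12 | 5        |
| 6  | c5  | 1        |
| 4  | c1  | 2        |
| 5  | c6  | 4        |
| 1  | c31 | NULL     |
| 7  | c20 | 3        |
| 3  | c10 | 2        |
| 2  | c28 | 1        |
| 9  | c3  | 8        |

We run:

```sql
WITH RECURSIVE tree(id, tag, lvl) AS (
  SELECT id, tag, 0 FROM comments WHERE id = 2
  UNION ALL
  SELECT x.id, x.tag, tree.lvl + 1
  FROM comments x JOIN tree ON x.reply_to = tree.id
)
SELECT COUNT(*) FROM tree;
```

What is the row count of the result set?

Base: id=2 (c28) at lvl 0.
Iteration 1: rows with reply_to in {2} -> c10 (id 3, lvl 1), c1 (id 4, lvl 1).
Iteration 2: rows with reply_to in {3,4} -> c6 (id 5, lvl 2), c20 (id 7, lvl 2).
Iteration 3: rows with reply_to in {5,7} -> c12 (id 8, lvl 3).
Iteration 4: rows with reply_to in {8} -> c3 (id 9, lvl 4).
Iteration 5: no rows with reply_to in {9}; recursion stops.
Total rows emitted: 7.

7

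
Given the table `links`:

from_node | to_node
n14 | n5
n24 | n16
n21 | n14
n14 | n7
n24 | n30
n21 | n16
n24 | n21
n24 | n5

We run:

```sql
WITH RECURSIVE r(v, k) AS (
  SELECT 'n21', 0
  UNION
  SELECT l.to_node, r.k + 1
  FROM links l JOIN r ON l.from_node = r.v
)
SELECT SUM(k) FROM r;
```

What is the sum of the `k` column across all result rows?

Base: (n21, k=0).
Iteration 1: edges from {n21} -> (n14, k=1), (n16, k=1).
Iteration 2: edges from {n14,n16} -> (n5, k=2), (n7, k=2).
Iteration 3: no outgoing edges from {n5,n7}; recursion stops.
SUM(k) = 0 + 1 + 1 + 2 + 2 = 6.

6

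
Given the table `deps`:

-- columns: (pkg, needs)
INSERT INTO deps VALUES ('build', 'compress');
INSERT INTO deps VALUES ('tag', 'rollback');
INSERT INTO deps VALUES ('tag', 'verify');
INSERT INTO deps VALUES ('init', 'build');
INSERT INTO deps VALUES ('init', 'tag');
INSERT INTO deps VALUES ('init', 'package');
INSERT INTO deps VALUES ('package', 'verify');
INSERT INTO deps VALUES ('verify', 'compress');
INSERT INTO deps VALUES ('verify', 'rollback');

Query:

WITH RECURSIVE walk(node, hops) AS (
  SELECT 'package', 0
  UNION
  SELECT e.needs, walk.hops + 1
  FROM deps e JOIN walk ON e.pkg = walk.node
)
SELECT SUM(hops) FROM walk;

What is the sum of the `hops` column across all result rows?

Base: (package, hops=0).
Iteration 1: edges from {package} -> (verify, hops=1).
Iteration 2: edges from {verify} -> (compress, hops=2), (rollback, hops=2).
Iteration 3: no outgoing edges from {compress,rollback}; recursion stops.
SUM(hops) = 0 + 1 + 2 + 2 = 5.

5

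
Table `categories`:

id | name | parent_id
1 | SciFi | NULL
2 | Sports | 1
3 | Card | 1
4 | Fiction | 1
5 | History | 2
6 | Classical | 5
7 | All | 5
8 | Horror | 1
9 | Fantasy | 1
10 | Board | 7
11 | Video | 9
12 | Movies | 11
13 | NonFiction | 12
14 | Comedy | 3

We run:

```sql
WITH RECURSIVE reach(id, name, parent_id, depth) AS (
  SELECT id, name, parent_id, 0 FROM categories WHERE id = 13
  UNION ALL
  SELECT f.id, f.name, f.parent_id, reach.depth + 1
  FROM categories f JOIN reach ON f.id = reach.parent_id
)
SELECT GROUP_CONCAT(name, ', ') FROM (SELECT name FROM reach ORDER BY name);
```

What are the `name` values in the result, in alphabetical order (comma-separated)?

Base: id=13 (NonFiction), parent_id=12, depth 0.
Iteration 1: join on id=12 -> Movies (id 12, parent_id=11, depth 1).
Iteration 2: join on id=11 -> Video (id 11, parent_id=9, depth 2).
Iteration 3: join on id=9 -> Fantasy (id 9, parent_id=1, depth 3).
Iteration 4: join on id=1 -> SciFi (id 1, parent_id=NULL, depth 4).
Iteration 5: parent_id is NULL; no match; recursion stops.

Fantasy, Movies, NonFiction, SciFi, Video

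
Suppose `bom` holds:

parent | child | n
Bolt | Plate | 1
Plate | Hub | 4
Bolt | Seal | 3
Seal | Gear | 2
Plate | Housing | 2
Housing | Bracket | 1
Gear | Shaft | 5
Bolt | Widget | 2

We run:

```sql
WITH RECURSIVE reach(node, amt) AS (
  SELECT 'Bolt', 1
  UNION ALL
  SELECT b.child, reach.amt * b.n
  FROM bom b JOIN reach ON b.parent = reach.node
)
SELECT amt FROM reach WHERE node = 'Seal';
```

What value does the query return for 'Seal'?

3

Base: (Bolt, amt=1).
Iteration 1: components of {Bolt} -> Plate = 1*1 = 1, Seal = 1*3 = 3, Widget = 1*2 = 2.
Iteration 2: components of {Plate,Seal,Widget} -> Gear = 3*2 = 6, Housing = 1*2 = 2, Hub = 1*4 = 4.
Iteration 3: components of {Gear,Housing,Hub} -> Bracket = 2*1 = 2, Shaft = 6*5 = 30.
Iteration 4: no further components; recursion stops.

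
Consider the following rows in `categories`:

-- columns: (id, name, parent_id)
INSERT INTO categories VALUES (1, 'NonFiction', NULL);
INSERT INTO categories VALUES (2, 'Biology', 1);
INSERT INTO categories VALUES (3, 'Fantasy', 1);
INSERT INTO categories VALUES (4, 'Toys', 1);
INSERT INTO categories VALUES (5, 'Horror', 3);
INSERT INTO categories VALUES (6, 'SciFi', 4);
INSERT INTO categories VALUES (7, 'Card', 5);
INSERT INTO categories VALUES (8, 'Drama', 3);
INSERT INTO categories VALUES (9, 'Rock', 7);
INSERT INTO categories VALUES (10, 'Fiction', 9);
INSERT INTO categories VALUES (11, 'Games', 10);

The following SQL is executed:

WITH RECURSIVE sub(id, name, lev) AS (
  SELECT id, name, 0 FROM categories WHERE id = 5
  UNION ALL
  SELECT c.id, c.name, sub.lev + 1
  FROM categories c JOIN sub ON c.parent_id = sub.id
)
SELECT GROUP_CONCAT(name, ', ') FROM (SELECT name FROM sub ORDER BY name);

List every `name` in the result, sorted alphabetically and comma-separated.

Card, Fiction, Games, Horror, Rock

Base: id=5 (Horror) at lev 0.
Iteration 1: rows with parent_id in {5} -> Card (id 7, lev 1).
Iteration 2: rows with parent_id in {7} -> Rock (id 9, lev 2).
Iteration 3: rows with parent_id in {9} -> Fiction (id 10, lev 3).
Iteration 4: rows with parent_id in {10} -> Games (id 11, lev 4).
Iteration 5: no rows with parent_id in {11}; recursion stops.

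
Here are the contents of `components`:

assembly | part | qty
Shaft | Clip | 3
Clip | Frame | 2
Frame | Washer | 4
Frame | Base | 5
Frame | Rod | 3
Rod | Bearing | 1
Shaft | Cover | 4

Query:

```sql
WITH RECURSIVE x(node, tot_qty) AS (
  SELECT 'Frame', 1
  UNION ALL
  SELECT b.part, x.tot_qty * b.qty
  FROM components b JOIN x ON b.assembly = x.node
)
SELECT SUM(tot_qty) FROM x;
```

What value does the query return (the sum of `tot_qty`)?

16

Base: (Frame, tot_qty=1).
Iteration 1: components of {Frame} -> Base = 1*5 = 5, Rod = 1*3 = 3, Washer = 1*4 = 4.
Iteration 2: components of {Base,Rod,Washer} -> Bearing = 3*1 = 3.
Iteration 3: no further components; recursion stops.
SUM(tot_qty) = 1 + 4 + 5 + 3 + 3 = 16.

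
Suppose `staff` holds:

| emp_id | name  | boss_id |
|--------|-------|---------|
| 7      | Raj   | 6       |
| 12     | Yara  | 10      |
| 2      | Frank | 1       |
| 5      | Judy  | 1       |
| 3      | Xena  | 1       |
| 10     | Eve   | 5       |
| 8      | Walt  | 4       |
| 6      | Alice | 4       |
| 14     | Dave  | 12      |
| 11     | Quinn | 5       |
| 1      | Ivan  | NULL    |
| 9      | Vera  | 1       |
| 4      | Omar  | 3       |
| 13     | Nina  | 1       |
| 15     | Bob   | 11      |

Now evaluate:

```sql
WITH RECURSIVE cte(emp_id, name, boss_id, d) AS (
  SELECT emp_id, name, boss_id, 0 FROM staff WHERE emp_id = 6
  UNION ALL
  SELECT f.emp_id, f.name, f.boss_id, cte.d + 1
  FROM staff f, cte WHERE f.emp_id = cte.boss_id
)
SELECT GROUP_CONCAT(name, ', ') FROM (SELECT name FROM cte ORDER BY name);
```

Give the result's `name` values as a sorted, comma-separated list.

Alice, Ivan, Omar, Xena

Base: emp_id=6 (Alice), boss_id=4, d 0.
Iteration 1: join on emp_id=4 -> Omar (id 4, boss_id=3, d 1).
Iteration 2: join on emp_id=3 -> Xena (id 3, boss_id=1, d 2).
Iteration 3: join on emp_id=1 -> Ivan (id 1, boss_id=NULL, d 3).
Iteration 4: boss_id is NULL; no match; recursion stops.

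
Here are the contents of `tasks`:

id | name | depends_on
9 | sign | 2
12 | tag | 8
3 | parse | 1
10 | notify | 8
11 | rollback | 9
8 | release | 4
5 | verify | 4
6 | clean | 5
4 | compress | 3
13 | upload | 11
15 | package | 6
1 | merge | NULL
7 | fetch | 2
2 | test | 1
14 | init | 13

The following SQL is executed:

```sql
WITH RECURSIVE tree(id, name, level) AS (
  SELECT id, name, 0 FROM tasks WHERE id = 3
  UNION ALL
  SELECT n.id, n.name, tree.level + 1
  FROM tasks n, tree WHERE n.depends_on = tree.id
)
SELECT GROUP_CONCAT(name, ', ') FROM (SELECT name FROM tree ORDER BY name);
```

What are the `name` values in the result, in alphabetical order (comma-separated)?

clean, compress, notify, package, parse, release, tag, verify

Base: id=3 (parse) at level 0.
Iteration 1: rows with depends_on in {3} -> compress (id 4, level 1).
Iteration 2: rows with depends_on in {4} -> verify (id 5, level 2), release (id 8, level 2).
Iteration 3: rows with depends_on in {5,8} -> clean (id 6, level 3), notify (id 10, level 3), tag (id 12, level 3).
Iteration 4: rows with depends_on in {6,10,12} -> package (id 15, level 4).
Iteration 5: no rows with depends_on in {15}; recursion stops.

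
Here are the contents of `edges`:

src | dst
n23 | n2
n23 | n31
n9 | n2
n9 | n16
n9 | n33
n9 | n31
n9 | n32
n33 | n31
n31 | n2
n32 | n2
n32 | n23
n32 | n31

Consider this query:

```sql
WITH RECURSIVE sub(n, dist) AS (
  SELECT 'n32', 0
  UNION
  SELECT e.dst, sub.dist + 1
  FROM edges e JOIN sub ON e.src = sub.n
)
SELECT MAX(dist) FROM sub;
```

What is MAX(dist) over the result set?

3

Base: (n32, dist=0).
Iteration 1: edges from {n32} -> (n2, dist=1), (n23, dist=1), (n31, dist=1).
Iteration 2: edges from {n2,n23,n31} -> (n2, dist=2), (n31, dist=2). [UNION drops 1 duplicate row(s)]
Iteration 3: edges from {n2,n31} -> (n2, dist=3).
Iteration 4: no outgoing edges from {n2}; recursion stops.
dist values: 0, 1, 1, 1, 2, 2, 3; the maximum is 3.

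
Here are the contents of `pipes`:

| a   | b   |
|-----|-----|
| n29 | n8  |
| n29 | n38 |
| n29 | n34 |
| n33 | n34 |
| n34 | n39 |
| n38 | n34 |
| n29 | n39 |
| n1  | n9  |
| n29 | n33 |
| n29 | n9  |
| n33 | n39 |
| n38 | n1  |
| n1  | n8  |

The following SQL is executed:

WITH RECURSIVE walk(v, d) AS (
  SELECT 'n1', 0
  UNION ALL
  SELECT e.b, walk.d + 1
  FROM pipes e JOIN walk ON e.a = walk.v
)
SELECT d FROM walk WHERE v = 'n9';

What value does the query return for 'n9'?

Base: (n1, d=0).
Iteration 1: edges from {n1} -> (n8, d=1), (n9, d=1).
Iteration 2: no outgoing edges from {n8,n9}; recursion stops.

1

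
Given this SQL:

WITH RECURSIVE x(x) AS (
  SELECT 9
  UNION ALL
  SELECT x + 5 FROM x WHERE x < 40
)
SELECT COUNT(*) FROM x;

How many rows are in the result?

8

Base: x=9.
Iteration 1: 9 < 40 holds -> x = 9 + 5 = 14.
Iteration 2: 14 < 40 holds -> x = 14 + 5 = 19.
Iteration 3: 19 < 40 holds -> x = 19 + 5 = 24.
Iteration 4: 24 < 40 holds -> x = 24 + 5 = 29.
Iteration 5: 29 < 40 holds -> x = 29 + 5 = 34.
Iteration 6: 34 < 40 holds -> x = 34 + 5 = 39.
Iteration 7: 39 < 40 holds -> x = 39 + 5 = 44.
Iteration 8: 44 < 40 fails; recursion stops.
Total rows emitted: 8.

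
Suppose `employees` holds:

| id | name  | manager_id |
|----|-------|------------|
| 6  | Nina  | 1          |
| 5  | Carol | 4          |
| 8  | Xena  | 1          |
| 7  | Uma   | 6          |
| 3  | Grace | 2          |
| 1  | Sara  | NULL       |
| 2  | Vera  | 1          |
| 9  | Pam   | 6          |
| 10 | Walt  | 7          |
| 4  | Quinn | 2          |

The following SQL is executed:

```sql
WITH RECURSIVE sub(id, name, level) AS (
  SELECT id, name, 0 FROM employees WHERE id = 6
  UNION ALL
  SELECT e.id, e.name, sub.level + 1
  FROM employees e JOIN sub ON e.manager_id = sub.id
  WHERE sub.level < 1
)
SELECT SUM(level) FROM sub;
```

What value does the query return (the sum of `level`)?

2

Base: id=6 (Nina) at level 0.
Iteration 1: rows with manager_id in {6} -> Uma (id 7, level 1), Pam (id 9, level 1).
Iteration 2: level < 1 fails for all current rows; recursion stops.
SUM(level) = 0 + 1 + 1 = 2.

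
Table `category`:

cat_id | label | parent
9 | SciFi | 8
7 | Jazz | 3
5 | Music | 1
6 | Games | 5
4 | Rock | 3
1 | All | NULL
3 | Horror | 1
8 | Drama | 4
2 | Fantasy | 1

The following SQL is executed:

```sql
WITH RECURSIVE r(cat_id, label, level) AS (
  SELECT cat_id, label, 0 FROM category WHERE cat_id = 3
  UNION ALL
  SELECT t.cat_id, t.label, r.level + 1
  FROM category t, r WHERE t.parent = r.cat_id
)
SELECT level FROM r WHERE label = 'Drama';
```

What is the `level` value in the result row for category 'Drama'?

2

Base: cat_id=3 (Horror) at level 0.
Iteration 1: rows with parent in {3} -> Rock (id 4, level 1), Jazz (id 7, level 1).
Iteration 2: rows with parent in {4,7} -> Drama (id 8, level 2).
Iteration 3: rows with parent in {8} -> SciFi (id 9, level 3).
Iteration 4: no rows with parent in {9}; recursion stops.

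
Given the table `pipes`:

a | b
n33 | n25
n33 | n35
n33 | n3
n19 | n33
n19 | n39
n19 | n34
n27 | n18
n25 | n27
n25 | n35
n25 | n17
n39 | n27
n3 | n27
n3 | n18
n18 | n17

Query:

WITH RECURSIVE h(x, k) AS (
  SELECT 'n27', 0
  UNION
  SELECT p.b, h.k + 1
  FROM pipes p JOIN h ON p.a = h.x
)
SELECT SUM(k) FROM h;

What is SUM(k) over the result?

Base: (n27, k=0).
Iteration 1: edges from {n27} -> (n18, k=1).
Iteration 2: edges from {n18} -> (n17, k=2).
Iteration 3: no outgoing edges from {n17}; recursion stops.
SUM(k) = 0 + 1 + 2 = 3.

3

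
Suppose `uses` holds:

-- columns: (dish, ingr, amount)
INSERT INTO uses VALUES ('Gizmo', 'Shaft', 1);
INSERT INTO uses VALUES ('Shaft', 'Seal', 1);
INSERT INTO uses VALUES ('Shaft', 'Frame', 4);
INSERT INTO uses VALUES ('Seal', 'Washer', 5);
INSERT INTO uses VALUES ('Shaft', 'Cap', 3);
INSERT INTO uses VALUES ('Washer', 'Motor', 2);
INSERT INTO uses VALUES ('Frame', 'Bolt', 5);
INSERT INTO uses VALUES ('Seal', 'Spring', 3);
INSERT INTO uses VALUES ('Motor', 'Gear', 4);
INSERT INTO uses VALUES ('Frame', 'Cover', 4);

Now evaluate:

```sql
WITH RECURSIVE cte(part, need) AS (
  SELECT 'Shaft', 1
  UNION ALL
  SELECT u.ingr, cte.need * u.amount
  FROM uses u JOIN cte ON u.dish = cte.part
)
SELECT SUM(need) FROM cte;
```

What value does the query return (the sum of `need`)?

Base: (Shaft, need=1).
Iteration 1: components of {Shaft} -> Cap = 1*3 = 3, Frame = 1*4 = 4, Seal = 1*1 = 1.
Iteration 2: components of {Cap,Frame,Seal} -> Bolt = 4*5 = 20, Cover = 4*4 = 16, Spring = 1*3 = 3, Washer = 1*5 = 5.
Iteration 3: components of {Bolt,Cover,Spring,Washer} -> Motor = 5*2 = 10.
Iteration 4: components of {Motor} -> Gear = 10*4 = 40.
Iteration 5: no further components; recursion stops.
SUM(need) = 1 + 1 + 4 + 3 + 5 + 3 + 20 + 16 + 10 + 40 = 103.

103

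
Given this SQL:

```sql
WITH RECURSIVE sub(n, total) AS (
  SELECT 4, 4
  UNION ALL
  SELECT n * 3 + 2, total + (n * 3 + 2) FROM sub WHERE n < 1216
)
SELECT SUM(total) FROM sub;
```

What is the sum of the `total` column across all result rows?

8152

Base: n=4, total=4.
Iteration 1: 4 < 1216 holds -> n = 4 * 3 + 2 = 14, total = 4 + 14 = 18.
Iteration 2: 14 < 1216 holds -> n = 14 * 3 + 2 = 44, total = 18 + 44 = 62.
Iteration 3: 44 < 1216 holds -> n = 44 * 3 + 2 = 134, total = 62 + 134 = 196.
Iteration 4: 134 < 1216 holds -> n = 134 * 3 + 2 = 404, total = 196 + 404 = 600.
Iteration 5: 404 < 1216 holds -> n = 404 * 3 + 2 = 1214, total = 600 + 1214 = 1814.
Iteration 6: 1214 < 1216 holds -> n = 1214 * 3 + 2 = 3644, total = 1814 + 3644 = 5458.
Iteration 7: 3644 < 1216 fails; recursion stops.
SUM(total) = 4 + 18 + 62 + 196 + 600 + 1814 + 5458 = 8152.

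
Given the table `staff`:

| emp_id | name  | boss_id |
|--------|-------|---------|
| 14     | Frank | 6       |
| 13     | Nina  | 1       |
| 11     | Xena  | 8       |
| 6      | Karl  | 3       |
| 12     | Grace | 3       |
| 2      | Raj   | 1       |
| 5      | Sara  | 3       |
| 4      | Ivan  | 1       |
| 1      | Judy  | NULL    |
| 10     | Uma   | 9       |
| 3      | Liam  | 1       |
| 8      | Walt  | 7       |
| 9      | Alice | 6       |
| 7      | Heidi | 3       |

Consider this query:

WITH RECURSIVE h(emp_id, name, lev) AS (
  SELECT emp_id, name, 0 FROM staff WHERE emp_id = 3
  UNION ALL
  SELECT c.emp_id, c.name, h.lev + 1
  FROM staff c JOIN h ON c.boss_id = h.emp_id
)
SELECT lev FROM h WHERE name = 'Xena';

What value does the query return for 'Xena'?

3

Base: emp_id=3 (Liam) at lev 0.
Iteration 1: rows with boss_id in {3} -> Sara (id 5, lev 1), Karl (id 6, lev 1), Heidi (id 7, lev 1), Grace (id 12, lev 1).
Iteration 2: rows with boss_id in {5,6,7,12} -> Walt (id 8, lev 2), Alice (id 9, lev 2), Frank (id 14, lev 2).
Iteration 3: rows with boss_id in {8,9,14} -> Uma (id 10, lev 3), Xena (id 11, lev 3).
Iteration 4: no rows with boss_id in {10,11}; recursion stops.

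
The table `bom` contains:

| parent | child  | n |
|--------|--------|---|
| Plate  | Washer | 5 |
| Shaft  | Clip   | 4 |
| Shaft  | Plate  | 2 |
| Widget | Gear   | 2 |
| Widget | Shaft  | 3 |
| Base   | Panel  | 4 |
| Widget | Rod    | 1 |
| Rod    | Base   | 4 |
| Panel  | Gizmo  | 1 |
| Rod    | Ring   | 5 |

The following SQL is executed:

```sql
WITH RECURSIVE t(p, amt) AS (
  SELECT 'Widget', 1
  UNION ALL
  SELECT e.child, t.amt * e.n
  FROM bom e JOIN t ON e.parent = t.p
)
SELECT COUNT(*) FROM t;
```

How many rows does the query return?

11

Base: (Widget, amt=1).
Iteration 1: components of {Widget} -> Gear = 1*2 = 2, Rod = 1*1 = 1, Shaft = 1*3 = 3.
Iteration 2: components of {Gear,Rod,Shaft} -> Base = 1*4 = 4, Clip = 3*4 = 12, Plate = 3*2 = 6, Ring = 1*5 = 5.
Iteration 3: components of {Base,Clip,Plate,Ring} -> Panel = 4*4 = 16, Washer = 6*5 = 30.
Iteration 4: components of {Panel,Washer} -> Gizmo = 16*1 = 16.
Iteration 5: no further components; recursion stops.
Total rows emitted: 11.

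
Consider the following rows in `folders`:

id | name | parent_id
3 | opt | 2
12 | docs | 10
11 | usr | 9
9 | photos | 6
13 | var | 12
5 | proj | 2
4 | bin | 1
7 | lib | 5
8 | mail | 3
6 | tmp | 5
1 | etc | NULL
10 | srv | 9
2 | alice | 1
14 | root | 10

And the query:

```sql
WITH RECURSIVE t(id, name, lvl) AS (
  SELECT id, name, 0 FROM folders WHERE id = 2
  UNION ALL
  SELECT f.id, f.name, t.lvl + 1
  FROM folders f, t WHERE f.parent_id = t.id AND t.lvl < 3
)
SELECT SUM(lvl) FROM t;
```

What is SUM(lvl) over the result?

Base: id=2 (alice) at lvl 0.
Iteration 1: rows with parent_id in {2} -> opt (id 3, lvl 1), proj (id 5, lvl 1).
Iteration 2: rows with parent_id in {3,5} -> tmp (id 6, lvl 2), lib (id 7, lvl 2), mail (id 8, lvl 2).
Iteration 3: rows with parent_id in {6,7,8} -> photos (id 9, lvl 3).
Iteration 4: lvl < 3 fails for all current rows; recursion stops.
SUM(lvl) = 0 + 1 + 1 + 2 + 2 + 2 + 3 = 11.

11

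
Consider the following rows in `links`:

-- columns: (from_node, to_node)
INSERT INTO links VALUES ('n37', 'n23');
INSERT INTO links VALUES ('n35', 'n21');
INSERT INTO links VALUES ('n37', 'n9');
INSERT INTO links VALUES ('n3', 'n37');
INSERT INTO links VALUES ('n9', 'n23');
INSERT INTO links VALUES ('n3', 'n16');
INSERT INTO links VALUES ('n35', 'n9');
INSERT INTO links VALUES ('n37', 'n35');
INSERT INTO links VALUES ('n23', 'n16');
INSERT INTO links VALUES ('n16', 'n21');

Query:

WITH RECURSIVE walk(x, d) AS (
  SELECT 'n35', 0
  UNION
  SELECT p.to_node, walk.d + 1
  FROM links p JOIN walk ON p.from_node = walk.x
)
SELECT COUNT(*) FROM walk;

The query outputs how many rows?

Base: (n35, d=0).
Iteration 1: edges from {n35} -> (n21, d=1), (n9, d=1).
Iteration 2: edges from {n21,n9} -> (n23, d=2).
Iteration 3: edges from {n23} -> (n16, d=3).
Iteration 4: edges from {n16} -> (n21, d=4).
Iteration 5: no outgoing edges from {n21}; recursion stops.
Total rows emitted: 6.

6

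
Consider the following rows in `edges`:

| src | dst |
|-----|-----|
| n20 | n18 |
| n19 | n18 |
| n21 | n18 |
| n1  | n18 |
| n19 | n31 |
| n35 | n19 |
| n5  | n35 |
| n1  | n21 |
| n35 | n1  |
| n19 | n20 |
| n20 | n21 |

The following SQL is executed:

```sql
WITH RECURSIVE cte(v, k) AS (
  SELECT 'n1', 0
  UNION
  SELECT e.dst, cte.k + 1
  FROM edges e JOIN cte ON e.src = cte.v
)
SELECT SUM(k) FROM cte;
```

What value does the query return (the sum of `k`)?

Base: (n1, k=0).
Iteration 1: edges from {n1} -> (n18, k=1), (n21, k=1).
Iteration 2: edges from {n18,n21} -> (n18, k=2).
Iteration 3: no outgoing edges from {n18}; recursion stops.
SUM(k) = 0 + 1 + 1 + 2 = 4.

4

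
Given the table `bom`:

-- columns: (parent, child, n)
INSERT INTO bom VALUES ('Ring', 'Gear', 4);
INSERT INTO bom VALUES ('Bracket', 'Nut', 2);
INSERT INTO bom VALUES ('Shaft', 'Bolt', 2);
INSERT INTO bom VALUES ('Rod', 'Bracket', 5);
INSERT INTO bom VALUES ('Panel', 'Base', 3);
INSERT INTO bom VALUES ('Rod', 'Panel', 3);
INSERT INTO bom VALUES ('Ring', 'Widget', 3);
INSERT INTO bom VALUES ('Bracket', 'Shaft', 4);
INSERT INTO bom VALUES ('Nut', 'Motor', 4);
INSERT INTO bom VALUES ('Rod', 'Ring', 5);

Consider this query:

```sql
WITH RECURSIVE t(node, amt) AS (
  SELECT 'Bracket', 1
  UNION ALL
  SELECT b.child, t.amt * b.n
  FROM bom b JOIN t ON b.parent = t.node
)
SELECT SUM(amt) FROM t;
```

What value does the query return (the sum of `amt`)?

Base: (Bracket, amt=1).
Iteration 1: components of {Bracket} -> Nut = 1*2 = 2, Shaft = 1*4 = 4.
Iteration 2: components of {Nut,Shaft} -> Bolt = 4*2 = 8, Motor = 2*4 = 8.
Iteration 3: no further components; recursion stops.
SUM(amt) = 1 + 2 + 4 + 8 + 8 = 23.

23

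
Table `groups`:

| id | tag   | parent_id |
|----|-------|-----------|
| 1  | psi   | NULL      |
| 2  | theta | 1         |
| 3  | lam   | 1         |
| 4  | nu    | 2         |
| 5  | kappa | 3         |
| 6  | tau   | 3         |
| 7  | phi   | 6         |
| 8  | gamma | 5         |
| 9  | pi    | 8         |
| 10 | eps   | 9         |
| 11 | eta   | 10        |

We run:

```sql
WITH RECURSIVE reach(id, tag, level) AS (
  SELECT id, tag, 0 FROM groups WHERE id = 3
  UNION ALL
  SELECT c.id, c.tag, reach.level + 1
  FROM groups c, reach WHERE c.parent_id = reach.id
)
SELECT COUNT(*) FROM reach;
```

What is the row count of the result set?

8

Base: id=3 (lam) at level 0.
Iteration 1: rows with parent_id in {3} -> kappa (id 5, level 1), tau (id 6, level 1).
Iteration 2: rows with parent_id in {5,6} -> phi (id 7, level 2), gamma (id 8, level 2).
Iteration 3: rows with parent_id in {7,8} -> pi (id 9, level 3).
Iteration 4: rows with parent_id in {9} -> eps (id 10, level 4).
Iteration 5: rows with parent_id in {10} -> eta (id 11, level 5).
Iteration 6: no rows with parent_id in {11}; recursion stops.
Total rows emitted: 8.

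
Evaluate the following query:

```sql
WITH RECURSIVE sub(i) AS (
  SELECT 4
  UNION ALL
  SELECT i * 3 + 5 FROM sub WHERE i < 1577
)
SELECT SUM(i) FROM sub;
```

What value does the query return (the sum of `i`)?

2351

Base: i=4.
Iteration 1: 4 < 1577 holds -> i = 4 * 3 + 5 = 17.
Iteration 2: 17 < 1577 holds -> i = 17 * 3 + 5 = 56.
Iteration 3: 56 < 1577 holds -> i = 56 * 3 + 5 = 173.
Iteration 4: 173 < 1577 holds -> i = 173 * 3 + 5 = 524.
Iteration 5: 524 < 1577 holds -> i = 524 * 3 + 5 = 1577.
Iteration 6: 1577 < 1577 fails; recursion stops.
SUM(i) = 4 + 17 + 56 + 173 + 524 + 1577 = 2351.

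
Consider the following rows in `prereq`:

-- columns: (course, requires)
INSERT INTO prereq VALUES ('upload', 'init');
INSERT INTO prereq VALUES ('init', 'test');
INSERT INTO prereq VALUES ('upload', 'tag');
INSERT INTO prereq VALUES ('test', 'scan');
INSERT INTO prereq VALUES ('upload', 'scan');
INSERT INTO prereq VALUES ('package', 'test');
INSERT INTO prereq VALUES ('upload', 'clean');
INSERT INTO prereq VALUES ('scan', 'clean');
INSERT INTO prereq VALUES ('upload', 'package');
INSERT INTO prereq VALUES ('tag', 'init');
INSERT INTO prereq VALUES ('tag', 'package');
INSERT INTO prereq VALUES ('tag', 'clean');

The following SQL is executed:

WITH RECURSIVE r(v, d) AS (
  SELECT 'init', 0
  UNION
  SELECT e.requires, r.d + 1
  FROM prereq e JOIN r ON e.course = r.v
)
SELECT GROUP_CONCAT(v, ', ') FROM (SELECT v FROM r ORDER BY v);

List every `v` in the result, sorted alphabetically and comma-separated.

clean, init, scan, test

Base: (init, d=0).
Iteration 1: edges from {init} -> (test, d=1).
Iteration 2: edges from {test} -> (scan, d=2).
Iteration 3: edges from {scan} -> (clean, d=3).
Iteration 4: no outgoing edges from {clean}; recursion stops.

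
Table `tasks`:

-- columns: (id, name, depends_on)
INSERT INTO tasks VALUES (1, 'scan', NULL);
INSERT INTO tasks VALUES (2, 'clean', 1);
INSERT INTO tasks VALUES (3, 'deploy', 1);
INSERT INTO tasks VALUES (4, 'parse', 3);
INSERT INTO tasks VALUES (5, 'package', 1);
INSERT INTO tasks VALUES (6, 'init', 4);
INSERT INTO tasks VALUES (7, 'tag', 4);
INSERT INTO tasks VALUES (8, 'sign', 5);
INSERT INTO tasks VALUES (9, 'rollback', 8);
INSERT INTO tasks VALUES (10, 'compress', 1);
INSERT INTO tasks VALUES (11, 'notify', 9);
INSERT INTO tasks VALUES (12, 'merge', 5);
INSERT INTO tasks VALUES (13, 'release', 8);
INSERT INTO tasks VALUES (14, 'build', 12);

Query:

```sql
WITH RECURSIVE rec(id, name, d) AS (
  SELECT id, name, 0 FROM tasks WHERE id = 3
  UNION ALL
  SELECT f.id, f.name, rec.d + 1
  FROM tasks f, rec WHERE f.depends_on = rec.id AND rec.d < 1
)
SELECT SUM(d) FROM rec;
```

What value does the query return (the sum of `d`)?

1

Base: id=3 (deploy) at d 0.
Iteration 1: rows with depends_on in {3} -> parse (id 4, d 1).
Iteration 2: d < 1 fails for all current rows; recursion stops.
SUM(d) = 0 + 1 = 1.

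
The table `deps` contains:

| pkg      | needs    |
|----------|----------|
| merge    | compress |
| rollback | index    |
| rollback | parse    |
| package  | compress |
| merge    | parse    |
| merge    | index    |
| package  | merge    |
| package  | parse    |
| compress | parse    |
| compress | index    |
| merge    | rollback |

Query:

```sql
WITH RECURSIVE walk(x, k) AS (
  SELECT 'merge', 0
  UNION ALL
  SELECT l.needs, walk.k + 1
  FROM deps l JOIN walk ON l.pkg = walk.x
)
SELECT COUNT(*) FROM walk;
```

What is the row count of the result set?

9

Base: (merge, k=0).
Iteration 1: edges from {merge} -> (compress, k=1), (index, k=1), (parse, k=1), (rollback, k=1).
Iteration 2: edges from {compress,index,parse,rollback} -> (index, k=2) x2, (parse, k=2) x2. [UNION ALL keeps all 4 new rows, including repeats]
Iteration 3: no outgoing edges from {index,parse}; recursion stops.
Total rows emitted: 9.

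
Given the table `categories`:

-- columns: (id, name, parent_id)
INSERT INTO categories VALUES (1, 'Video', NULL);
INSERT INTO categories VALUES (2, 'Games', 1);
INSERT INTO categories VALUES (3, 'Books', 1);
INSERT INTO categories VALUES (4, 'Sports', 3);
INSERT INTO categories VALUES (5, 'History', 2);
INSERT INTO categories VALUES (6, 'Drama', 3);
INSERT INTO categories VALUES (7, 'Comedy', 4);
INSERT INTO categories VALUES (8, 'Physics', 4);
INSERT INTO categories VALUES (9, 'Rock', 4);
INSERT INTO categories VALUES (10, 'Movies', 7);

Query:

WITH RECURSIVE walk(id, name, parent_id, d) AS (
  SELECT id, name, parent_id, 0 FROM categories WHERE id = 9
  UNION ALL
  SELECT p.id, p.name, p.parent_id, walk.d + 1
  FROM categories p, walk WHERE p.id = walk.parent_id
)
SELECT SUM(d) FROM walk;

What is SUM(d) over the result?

6

Base: id=9 (Rock), parent_id=4, d 0.
Iteration 1: join on id=4 -> Sports (id 4, parent_id=3, d 1).
Iteration 2: join on id=3 -> Books (id 3, parent_id=1, d 2).
Iteration 3: join on id=1 -> Video (id 1, parent_id=NULL, d 3).
Iteration 4: parent_id is NULL; no match; recursion stops.
SUM(d) = 0 + 1 + 2 + 3 = 6.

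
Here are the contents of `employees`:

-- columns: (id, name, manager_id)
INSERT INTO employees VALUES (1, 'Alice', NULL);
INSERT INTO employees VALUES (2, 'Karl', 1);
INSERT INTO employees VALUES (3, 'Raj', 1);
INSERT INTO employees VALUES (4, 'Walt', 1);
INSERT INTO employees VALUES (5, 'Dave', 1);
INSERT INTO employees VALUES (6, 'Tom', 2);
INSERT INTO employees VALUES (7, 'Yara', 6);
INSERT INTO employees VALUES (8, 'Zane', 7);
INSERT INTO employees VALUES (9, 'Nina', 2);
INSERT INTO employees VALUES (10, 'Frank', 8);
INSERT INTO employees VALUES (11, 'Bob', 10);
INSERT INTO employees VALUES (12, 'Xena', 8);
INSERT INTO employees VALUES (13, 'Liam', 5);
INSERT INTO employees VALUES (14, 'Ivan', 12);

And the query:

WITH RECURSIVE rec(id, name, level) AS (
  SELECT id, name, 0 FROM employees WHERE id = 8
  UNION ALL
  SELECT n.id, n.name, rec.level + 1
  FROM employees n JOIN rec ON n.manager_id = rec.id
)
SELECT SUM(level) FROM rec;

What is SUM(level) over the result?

Base: id=8 (Zane) at level 0.
Iteration 1: rows with manager_id in {8} -> Frank (id 10, level 1), Xena (id 12, level 1).
Iteration 2: rows with manager_id in {10,12} -> Bob (id 11, level 2), Ivan (id 14, level 2).
Iteration 3: no rows with manager_id in {11,14}; recursion stops.
SUM(level) = 0 + 1 + 1 + 2 + 2 = 6.

6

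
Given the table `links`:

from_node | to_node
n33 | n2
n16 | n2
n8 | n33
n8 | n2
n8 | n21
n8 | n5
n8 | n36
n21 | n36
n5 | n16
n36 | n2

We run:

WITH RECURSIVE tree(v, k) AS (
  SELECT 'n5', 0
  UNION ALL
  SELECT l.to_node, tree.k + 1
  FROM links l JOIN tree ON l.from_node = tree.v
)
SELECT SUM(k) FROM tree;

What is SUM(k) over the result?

Base: (n5, k=0).
Iteration 1: edges from {n5} -> (n16, k=1).
Iteration 2: edges from {n16} -> (n2, k=2).
Iteration 3: no outgoing edges from {n2}; recursion stops.
SUM(k) = 0 + 1 + 2 = 3.

3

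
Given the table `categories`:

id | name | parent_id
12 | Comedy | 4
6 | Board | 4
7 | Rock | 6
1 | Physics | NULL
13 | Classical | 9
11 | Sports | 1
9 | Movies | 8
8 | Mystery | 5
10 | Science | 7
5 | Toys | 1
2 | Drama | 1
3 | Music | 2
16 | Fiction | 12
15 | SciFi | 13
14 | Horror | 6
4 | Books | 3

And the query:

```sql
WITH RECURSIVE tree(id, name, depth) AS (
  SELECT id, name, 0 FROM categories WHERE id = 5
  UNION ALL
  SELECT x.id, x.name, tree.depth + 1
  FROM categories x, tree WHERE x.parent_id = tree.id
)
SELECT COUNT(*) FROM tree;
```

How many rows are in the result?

5

Base: id=5 (Toys) at depth 0.
Iteration 1: rows with parent_id in {5} -> Mystery (id 8, depth 1).
Iteration 2: rows with parent_id in {8} -> Movies (id 9, depth 2).
Iteration 3: rows with parent_id in {9} -> Classical (id 13, depth 3).
Iteration 4: rows with parent_id in {13} -> SciFi (id 15, depth 4).
Iteration 5: no rows with parent_id in {15}; recursion stops.
Total rows emitted: 5.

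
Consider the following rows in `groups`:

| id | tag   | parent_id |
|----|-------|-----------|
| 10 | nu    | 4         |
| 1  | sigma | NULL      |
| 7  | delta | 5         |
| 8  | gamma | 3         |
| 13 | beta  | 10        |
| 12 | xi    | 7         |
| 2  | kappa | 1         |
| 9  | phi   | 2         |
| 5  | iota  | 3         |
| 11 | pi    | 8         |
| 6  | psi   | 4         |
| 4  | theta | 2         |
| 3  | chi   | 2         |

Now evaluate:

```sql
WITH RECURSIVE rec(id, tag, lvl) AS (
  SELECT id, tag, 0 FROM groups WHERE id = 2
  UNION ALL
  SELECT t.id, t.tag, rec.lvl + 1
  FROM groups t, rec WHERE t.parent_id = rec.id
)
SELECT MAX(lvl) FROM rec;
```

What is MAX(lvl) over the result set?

4

Base: id=2 (kappa) at lvl 0.
Iteration 1: rows with parent_id in {2} -> chi (id 3, lvl 1), theta (id 4, lvl 1), phi (id 9, lvl 1).
Iteration 2: rows with parent_id in {3,4,9} -> iota (id 5, lvl 2), psi (id 6, lvl 2), gamma (id 8, lvl 2), nu (id 10, lvl 2).
Iteration 3: rows with parent_id in {5,6,8,10} -> delta (id 7, lvl 3), pi (id 11, lvl 3), beta (id 13, lvl 3).
Iteration 4: rows with parent_id in {7,11,13} -> xi (id 12, lvl 4).
Iteration 5: no rows with parent_id in {12}; recursion stops.
lvl values: 0, 1, 1, 1, 2, 2, 2, 2, 3, 3, 3, 4; the maximum is 4.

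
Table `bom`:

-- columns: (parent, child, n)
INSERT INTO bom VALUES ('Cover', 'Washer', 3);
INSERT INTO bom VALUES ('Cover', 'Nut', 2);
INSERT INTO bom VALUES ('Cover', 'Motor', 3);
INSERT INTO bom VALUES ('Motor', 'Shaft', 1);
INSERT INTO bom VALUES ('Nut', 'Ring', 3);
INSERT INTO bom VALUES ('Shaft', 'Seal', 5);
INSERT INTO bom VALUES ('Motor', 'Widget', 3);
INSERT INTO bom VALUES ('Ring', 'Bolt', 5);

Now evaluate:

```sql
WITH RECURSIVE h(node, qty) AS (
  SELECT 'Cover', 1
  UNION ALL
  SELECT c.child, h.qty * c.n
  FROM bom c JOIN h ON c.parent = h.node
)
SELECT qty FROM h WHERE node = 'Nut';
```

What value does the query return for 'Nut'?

2

Base: (Cover, qty=1).
Iteration 1: components of {Cover} -> Motor = 1*3 = 3, Nut = 1*2 = 2, Washer = 1*3 = 3.
Iteration 2: components of {Motor,Nut,Washer} -> Ring = 2*3 = 6, Shaft = 3*1 = 3, Widget = 3*3 = 9.
Iteration 3: components of {Ring,Shaft,Widget} -> Bolt = 6*5 = 30, Seal = 3*5 = 15.
Iteration 4: no further components; recursion stops.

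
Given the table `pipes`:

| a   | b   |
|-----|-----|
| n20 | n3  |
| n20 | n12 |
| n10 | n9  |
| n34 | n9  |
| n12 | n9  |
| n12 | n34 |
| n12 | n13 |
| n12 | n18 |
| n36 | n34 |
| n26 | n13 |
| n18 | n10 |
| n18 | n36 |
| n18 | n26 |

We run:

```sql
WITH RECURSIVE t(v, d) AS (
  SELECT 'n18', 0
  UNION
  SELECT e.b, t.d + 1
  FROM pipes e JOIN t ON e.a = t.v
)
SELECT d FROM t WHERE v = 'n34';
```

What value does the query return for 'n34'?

2

Base: (n18, d=0).
Iteration 1: edges from {n18} -> (n10, d=1), (n26, d=1), (n36, d=1).
Iteration 2: edges from {n10,n26,n36} -> (n13, d=2), (n34, d=2), (n9, d=2).
Iteration 3: edges from {n13,n34,n9} -> (n9, d=3).
Iteration 4: no outgoing edges from {n9}; recursion stops.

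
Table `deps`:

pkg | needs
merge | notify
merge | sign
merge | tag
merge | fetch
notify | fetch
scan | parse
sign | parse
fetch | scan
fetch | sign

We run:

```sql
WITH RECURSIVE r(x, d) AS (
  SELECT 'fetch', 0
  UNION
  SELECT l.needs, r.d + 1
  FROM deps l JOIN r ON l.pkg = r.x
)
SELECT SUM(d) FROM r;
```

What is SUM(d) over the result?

4

Base: (fetch, d=0).
Iteration 1: edges from {fetch} -> (scan, d=1), (sign, d=1).
Iteration 2: edges from {scan,sign} -> (parse, d=2). [UNION drops 1 duplicate row(s)]
Iteration 3: no outgoing edges from {parse}; recursion stops.
SUM(d) = 0 + 1 + 1 + 2 = 4.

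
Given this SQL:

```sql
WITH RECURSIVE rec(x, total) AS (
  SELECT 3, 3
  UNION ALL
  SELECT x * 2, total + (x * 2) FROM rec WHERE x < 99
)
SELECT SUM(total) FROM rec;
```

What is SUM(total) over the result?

Base: x=3, total=3.
Iteration 1: 3 < 99 holds -> x = 3 * 2 = 6, total = 3 + 6 = 9.
Iteration 2: 6 < 99 holds -> x = 6 * 2 = 12, total = 9 + 12 = 21.
Iteration 3: 12 < 99 holds -> x = 12 * 2 = 24, total = 21 + 24 = 45.
Iteration 4: 24 < 99 holds -> x = 24 * 2 = 48, total = 45 + 48 = 93.
Iteration 5: 48 < 99 holds -> x = 48 * 2 = 96, total = 93 + 96 = 189.
Iteration 6: 96 < 99 holds -> x = 96 * 2 = 192, total = 189 + 192 = 381.
Iteration 7: 192 < 99 fails; recursion stops.
SUM(total) = 3 + 9 + 21 + 45 + 93 + 189 + 381 = 741.

741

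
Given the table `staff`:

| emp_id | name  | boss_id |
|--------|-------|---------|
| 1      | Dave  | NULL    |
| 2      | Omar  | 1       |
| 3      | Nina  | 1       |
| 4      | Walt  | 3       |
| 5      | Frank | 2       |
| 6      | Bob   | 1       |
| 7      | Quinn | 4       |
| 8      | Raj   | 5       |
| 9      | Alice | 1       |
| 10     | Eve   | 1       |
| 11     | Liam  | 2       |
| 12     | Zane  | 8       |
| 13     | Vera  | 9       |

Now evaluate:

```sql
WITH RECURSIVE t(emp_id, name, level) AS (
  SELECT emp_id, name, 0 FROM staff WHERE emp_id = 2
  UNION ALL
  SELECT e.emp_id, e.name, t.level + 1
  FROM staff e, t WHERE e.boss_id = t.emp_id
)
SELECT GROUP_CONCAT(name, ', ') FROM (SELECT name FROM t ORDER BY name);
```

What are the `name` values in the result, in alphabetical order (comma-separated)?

Frank, Liam, Omar, Raj, Zane

Base: emp_id=2 (Omar) at level 0.
Iteration 1: rows with boss_id in {2} -> Frank (id 5, level 1), Liam (id 11, level 1).
Iteration 2: rows with boss_id in {5,11} -> Raj (id 8, level 2).
Iteration 3: rows with boss_id in {8} -> Zane (id 12, level 3).
Iteration 4: no rows with boss_id in {12}; recursion stops.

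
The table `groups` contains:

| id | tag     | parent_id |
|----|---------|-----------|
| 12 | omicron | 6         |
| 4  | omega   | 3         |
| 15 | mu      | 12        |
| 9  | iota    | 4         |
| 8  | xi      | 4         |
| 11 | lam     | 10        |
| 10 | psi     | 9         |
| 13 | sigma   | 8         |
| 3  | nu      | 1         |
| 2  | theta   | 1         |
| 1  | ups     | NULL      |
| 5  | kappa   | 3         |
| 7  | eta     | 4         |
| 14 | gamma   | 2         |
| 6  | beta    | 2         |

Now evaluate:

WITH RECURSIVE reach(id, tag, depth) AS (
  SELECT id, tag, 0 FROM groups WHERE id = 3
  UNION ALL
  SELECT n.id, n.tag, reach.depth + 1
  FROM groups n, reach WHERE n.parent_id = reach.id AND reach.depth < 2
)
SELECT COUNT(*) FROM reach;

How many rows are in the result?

6

Base: id=3 (nu) at depth 0.
Iteration 1: rows with parent_id in {3} -> omega (id 4, depth 1), kappa (id 5, depth 1).
Iteration 2: rows with parent_id in {4,5} -> eta (id 7, depth 2), xi (id 8, depth 2), iota (id 9, depth 2).
Iteration 3: depth < 2 fails for all current rows; recursion stops.
Total rows emitted: 6.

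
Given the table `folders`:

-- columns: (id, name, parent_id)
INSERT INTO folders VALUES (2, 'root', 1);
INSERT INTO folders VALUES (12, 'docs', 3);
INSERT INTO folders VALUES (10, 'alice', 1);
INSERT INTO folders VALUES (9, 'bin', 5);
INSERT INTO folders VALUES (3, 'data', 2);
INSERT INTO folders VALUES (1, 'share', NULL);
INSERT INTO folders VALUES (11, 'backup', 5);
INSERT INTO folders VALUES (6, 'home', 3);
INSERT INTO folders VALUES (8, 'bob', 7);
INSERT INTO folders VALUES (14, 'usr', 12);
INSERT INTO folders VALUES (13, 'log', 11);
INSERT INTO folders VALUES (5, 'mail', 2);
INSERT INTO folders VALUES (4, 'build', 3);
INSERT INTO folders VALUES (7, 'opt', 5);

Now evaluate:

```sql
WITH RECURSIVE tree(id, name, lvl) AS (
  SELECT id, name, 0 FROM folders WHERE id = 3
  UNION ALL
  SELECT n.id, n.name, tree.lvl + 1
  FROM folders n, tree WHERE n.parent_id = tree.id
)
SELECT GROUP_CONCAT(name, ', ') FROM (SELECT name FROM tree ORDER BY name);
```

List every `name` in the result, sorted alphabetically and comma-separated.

Base: id=3 (data) at lvl 0.
Iteration 1: rows with parent_id in {3} -> build (id 4, lvl 1), home (id 6, lvl 1), docs (id 12, lvl 1).
Iteration 2: rows with parent_id in {4,6,12} -> usr (id 14, lvl 2).
Iteration 3: no rows with parent_id in {14}; recursion stops.

build, data, docs, home, usr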